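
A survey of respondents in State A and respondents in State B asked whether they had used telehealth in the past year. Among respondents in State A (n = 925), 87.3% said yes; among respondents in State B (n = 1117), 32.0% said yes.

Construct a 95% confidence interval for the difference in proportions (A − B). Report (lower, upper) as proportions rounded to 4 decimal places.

(0.5182, 0.5878)

Each SE is √(p̂(1−p̂)/n): √(0.8730·0.1270/925) = 0.01095 and √(0.3200·0.6800/1117) = 0.01396.
SE(p̂₁ − p̂₂) = √(SE₁² + SE₂²) = √(0.0001199025 + 0.0001948816) = 0.01774, since the two samples are independent.
At 95% confidence z* = 1.960; margin = 1.960 × 0.01774 = 0.03477.
The difference is 0.8730 − 0.3200 = 0.5530, so the interval is 0.5530 ± 0.03477 = (0.5182, 0.5878).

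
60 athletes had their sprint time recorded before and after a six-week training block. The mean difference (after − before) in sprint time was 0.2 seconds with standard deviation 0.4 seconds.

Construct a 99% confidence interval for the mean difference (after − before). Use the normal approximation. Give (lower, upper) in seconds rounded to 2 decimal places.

This is a matched-pairs design, so SE = s_d/√n = 0.4/√60 = 0.0516.
Margin = 2.576 × 0.0516 = 0.1329; the interval is 0.2 ± 0.1329 = (0.07, 0.33).

(0.07, 0.33)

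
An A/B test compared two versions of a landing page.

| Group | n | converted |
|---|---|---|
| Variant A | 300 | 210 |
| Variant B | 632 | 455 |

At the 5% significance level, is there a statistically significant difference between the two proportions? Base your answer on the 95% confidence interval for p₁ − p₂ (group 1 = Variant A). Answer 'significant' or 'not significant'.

not significant

p̂₁ = 210/300 = 0.7000 and p̂₂ = 455/632 = 0.7199.
SE₁ = √(p̂₁(1−p̂₁)/n₁) = √(0.7000·0.3000/300) = 0.02646; SE₂ = √(0.7199·0.2801/632) = 0.01786.
Independent samples: SE of the difference = √(SE₁² + SE₂²) = √(0.0007001316 + 0.0003189796) = 0.03192.
z* for 95% confidence is 1.960, so the margin of error is 1.960 × 0.03192 = 0.06256.
Point estimate p̂₁ − p̂₂ = 0.7000 − 0.7199 = -0.0199.
-0.0199 ± 0.06256 → (-0.08246, 0.04266).
The interval (-0.08246, 0.04266) contains 0, so the difference is not significant.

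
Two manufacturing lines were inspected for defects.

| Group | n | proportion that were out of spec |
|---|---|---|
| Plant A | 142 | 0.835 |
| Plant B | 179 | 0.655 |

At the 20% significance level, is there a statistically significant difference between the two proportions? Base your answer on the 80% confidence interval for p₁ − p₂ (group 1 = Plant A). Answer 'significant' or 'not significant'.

significant

Each SE is √(p̂(1−p̂)/n): √(0.8350·0.1650/142) = 0.03115 and √(0.6550·0.3450/179) = 0.03553.
SE(p̂₁ − p̂₂) = √(SE₁² + SE₂²) = √(0.0009703225 + 0.0012623809) = 0.04725, since the two samples are independent.
At 80% confidence z* = 1.282; margin = 1.282 × 0.04725 = 0.06057.
The difference is 0.8350 − 0.6550 = 0.1800, so the interval is 0.1800 ± 0.06057 = (0.11943, 0.24057).
The interval (0.11943, 0.24057) does not contain 0, so the difference is significant.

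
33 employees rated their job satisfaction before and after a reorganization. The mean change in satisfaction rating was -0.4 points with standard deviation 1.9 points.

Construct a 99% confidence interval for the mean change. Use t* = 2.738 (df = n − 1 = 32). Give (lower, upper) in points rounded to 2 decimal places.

(-1.31, 0.51)

This is a matched-pairs design, so SE = s_d/√n = 1.9/√33 = 0.3307.
Margin = 2.738 × 0.3307 = 0.9055; the interval is -0.4 ± 0.9055 = (-1.31, 0.51).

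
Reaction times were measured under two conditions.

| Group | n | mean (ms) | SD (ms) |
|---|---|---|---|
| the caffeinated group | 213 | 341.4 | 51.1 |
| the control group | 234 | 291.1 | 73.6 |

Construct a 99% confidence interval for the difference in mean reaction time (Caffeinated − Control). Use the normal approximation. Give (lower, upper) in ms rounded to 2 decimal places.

Standard errors of each mean: 51.1/√213 = 3.5013 and 73.6/√234 = 4.8114.
SE(x̄₁ − x̄₂) = √(3.5013² + 4.8114²) = 5.9505 for independent samples with unequal variances.
With z* = 2.576, the margin is 2.576 × 5.9505 = 15.3285.
x̄₁ − x̄₂ = 341.4 − 291.1 = 50.3000; the interval is 50.3000 ± 15.3285 = (34.97, 65.63).

(34.97, 65.63)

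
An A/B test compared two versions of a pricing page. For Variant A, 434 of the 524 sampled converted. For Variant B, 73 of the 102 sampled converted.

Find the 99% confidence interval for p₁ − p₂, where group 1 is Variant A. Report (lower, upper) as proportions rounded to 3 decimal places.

(-0.010, 0.235)

First, p̂₁ = 434/524 = 0.8282; p̂₂ = 73/102 = 0.7157.
The two standard errors are √(0.8282×0.1718/524) = 0.01648 and √(0.7157×0.2843/102) = 0.04466.
Because the samples are independent, SE_diff = √(0.01648² + 0.04466²) = 0.04760.
Using z* = 2.576 for 99%, ME = 2.576 × 0.04760 = 0.12262.
p̂₁ − p̂₂ = 0.1125; interval 0.1125 ± 0.12262 gives (-0.010, 0.235).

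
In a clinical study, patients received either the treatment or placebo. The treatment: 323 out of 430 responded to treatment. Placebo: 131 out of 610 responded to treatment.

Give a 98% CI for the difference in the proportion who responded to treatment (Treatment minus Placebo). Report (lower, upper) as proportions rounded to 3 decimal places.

(0.474, 0.598)

p̂₁ = 323/430 = 0.7512 and p̂₂ = 131/610 = 0.2148.
SE₁ = √(p̂₁(1−p̂₁)/n₁) = √(0.7512·0.2488/430) = 0.02085; SE₂ = √(0.2148·0.7852/610) = 0.01663.
Independent samples: SE of the difference = √(SE₁² + SE₂²) = √(0.0004347225 + 0.0002765569) = 0.02667.
z* for 98% confidence is 2.326, so the margin of error is 2.326 × 0.02667 = 0.06203.
Point estimate p̂₁ − p̂₂ = 0.7512 − 0.2148 = 0.5364.
0.5364 ± 0.06203 → (0.474, 0.598).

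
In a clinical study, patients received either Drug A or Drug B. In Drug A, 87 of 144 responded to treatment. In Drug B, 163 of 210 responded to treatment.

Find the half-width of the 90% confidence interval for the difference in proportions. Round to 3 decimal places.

Sample proportions: 87/144 = 0.6042, 163/210 = 0.7762.
Each SE is √(p̂(1−p̂)/n): √(0.6042·0.3958/144) = 0.04075 and √(0.7762·0.2238/210) = 0.02876.
SE(p̂₁ − p̂₂) = √(SE₁² + SE₂²) = √(0.0016605625 + 0.0008271376) = 0.04988, since the two samples are independent.
At 90% confidence z* = 1.645; margin = 1.645 × 0.04988 = 0.08205.

0.082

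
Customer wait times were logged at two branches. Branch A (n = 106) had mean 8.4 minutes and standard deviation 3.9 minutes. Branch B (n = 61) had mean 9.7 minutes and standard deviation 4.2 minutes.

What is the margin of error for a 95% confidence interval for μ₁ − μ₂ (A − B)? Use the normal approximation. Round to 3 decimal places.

1.289

Per-group SEs: s₁/√n₁ = 3.9/√106 = 0.3788, s₂/√n₂ = 4.2/√61 = 0.5378.
Unpooled SE of the difference: √(0.14348944 + 0.28922884) = 0.6578.
Margin of error = z* · SE = 1.960 × 0.6578 = 1.2893.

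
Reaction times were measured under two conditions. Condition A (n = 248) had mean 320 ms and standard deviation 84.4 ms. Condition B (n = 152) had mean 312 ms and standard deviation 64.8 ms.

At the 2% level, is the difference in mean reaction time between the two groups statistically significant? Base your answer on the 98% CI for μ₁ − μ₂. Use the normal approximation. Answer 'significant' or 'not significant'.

not significant

SE₁ = s₁/√n₁ = 84.4/√248 = 5.3594; SE₂ = 64.8/√152 = 5.2560.
Independent samples, unequal variances: SE_diff = √(SE₁² + SE₂²) = √(28.72316836 + 27.625536) = 7.5066.
z* = 2.326, so margin of error = 2.326 × 7.5066 = 17.4604.
Difference in means = 320 − 312 = 8.0000.
8.0000 ± 17.4604 → (-9.4604, 25.4604).
The interval (-9.4604, 25.4604) contains 0, so the difference is not significant.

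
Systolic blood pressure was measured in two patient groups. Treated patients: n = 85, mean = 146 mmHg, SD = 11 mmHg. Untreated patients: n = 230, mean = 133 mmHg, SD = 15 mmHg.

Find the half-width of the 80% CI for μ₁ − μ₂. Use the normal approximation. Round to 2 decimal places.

1.99

Standard errors of each mean: 11/√85 = 1.1931 and 15/√230 = 0.9891.
SE(x̄₁ − x̄₂) = √(1.1931² + 0.9891²) = 1.5498 for independent samples with unequal variances.
With z* = 1.282, the margin is 1.282 × 1.5498 = 1.9868.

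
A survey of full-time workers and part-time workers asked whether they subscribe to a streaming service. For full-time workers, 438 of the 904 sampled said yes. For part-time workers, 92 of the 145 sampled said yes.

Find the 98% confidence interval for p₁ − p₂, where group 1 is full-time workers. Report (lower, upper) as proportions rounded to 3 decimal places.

p̂₁ = 438/904 = 0.4845 and p̂₂ = 92/145 = 0.6345.
SE₁ = √(p̂₁(1−p̂₁)/n₁) = √(0.4845·0.5155/904) = 0.01662; SE₂ = √(0.6345·0.3655/145) = 0.03999.
Independent samples: SE of the difference = √(SE₁² + SE₂²) = √(0.0002762244 + 0.0015992001) = 0.04331.
z* for 98% confidence is 2.326, so the margin of error is 2.326 × 0.04331 = 0.10074.
Point estimate p̂₁ − p̂₂ = 0.4845 − 0.6345 = -0.1500.
-0.1500 ± 0.10074 → (-0.251, -0.049).

(-0.251, -0.049)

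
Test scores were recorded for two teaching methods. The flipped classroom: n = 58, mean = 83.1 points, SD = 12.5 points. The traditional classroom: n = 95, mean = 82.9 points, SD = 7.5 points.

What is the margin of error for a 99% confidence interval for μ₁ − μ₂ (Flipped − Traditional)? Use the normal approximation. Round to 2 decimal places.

SE₁ = s₁/√n₁ = 12.5/√58 = 1.6413; SE₂ = 7.5/√95 = 0.7695.
Independent samples, unequal variances: SE_diff = √(SE₁² + SE₂²) = √(2.69386569 + 0.59213025) = 1.8127.
z* = 2.576, so margin of error = 2.576 × 1.8127 = 4.6695.

4.67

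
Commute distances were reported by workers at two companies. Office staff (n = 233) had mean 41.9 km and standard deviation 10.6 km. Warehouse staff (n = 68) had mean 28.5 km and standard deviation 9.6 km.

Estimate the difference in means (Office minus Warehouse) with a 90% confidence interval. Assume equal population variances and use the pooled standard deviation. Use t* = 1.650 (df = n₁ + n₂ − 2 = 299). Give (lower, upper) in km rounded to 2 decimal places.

s_p = √[((n₁−1)s₁² + (n₂−1)s₂²)/(n₁+n₂−2)] = √[(232·10.6² + 67·9.6²)/299] = 10.3843.
SE = 10.3843·√(1/233 + 1/68) = 1.4313.
With t* = 1.650, margin = 1.650 × 1.4313 = 2.3616.
x̄₁ − x̄₂ = 41.9 − 28.5 = 13.4000; interval 13.4000 ± 2.3616 = (11.04, 15.76).

(11.04, 15.76)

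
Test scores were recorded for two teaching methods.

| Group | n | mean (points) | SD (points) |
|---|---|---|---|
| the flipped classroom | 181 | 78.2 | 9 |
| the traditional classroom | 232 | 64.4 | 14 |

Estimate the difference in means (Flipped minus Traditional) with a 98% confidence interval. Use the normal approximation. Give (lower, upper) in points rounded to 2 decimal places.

Standard errors of each mean: 9/√181 = 0.6690 and 14/√232 = 0.9191.
SE(x̄₁ − x̄₂) = √(0.6690² + 0.9191²) = 1.1368 for independent samples with unequal variances.
With z* = 2.326, the margin is 2.326 × 1.1368 = 2.6442.
x̄₁ − x̄₂ = 78.2 − 64.4 = 13.8000; the interval is 13.8000 ± 2.6442 = (11.16, 16.44).

(11.16, 16.44)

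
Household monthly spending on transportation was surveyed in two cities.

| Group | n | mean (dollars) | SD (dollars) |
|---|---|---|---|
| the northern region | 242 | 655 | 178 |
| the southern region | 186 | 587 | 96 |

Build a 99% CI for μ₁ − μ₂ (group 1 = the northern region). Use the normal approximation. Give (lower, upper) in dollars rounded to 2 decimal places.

(33.39, 102.61)

Standard errors of each mean: 178/√242 = 11.4423 and 96/√186 = 7.0391.
SE(x̄₁ − x̄₂) = √(11.4423² + 7.0391²) = 13.4341 for independent samples with unequal variances.
With z* = 2.576, the margin is 2.576 × 13.4341 = 34.6062.
x̄₁ − x̄₂ = 655 − 587 = 68.0000; the interval is 68.0000 ± 34.6062 = (33.39, 102.61).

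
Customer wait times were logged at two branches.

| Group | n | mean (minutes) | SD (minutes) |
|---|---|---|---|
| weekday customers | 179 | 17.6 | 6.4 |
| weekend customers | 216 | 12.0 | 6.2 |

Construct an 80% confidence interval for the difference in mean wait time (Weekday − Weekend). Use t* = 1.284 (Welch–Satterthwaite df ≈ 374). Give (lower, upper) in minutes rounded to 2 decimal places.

(4.78, 6.42)

SE₁ = s₁/√n₁ = 6.4/√179 = 0.4784; SE₂ = 6.2/√216 = 0.4219.
Independent samples, unequal variances: SE_diff = √(SE₁² + SE₂²) = √(0.22886656 + 0.17799961) = 0.6379.
t* = 1.284, so margin of error = 1.284 × 0.6379 = 0.8191.
Difference in means = 17.6 − 12.0 = 5.6000.
5.6000 ± 0.8191 → (4.78, 6.42).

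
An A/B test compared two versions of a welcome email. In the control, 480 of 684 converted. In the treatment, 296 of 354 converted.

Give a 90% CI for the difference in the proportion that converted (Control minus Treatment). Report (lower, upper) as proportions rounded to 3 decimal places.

p̂₁ = 480/684 = 0.7018 and p̂₂ = 296/354 = 0.8362.
SE₁ = √(p̂₁(1−p̂₁)/n₁) = √(0.7018·0.2982/684) = 0.01749; SE₂ = √(0.8362·0.1638/354) = 0.01967.
Independent samples: SE of the difference = √(SE₁² + SE₂²) = √(0.0003059001 + 0.0003869089) = 0.02632.
z* for 90% confidence is 1.645, so the margin of error is 1.645 × 0.02632 = 0.04330.
Point estimate p̂₁ − p̂₂ = 0.7018 − 0.8362 = -0.1344.
-0.1344 ± 0.04330 → (-0.178, -0.091).

(-0.178, -0.091)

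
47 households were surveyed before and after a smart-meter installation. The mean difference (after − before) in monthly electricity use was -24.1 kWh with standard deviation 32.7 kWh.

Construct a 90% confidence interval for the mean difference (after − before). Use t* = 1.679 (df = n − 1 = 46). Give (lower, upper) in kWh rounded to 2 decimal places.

(-32.11, -16.09)

Paired design: SE = s_d/√n = 32.7/√47 = 4.7698.
t* = 1.679; margin of error = 1.679 × 4.7698 = 8.0085.
-24.1 ± 8.0085 → (-32.11, -16.09).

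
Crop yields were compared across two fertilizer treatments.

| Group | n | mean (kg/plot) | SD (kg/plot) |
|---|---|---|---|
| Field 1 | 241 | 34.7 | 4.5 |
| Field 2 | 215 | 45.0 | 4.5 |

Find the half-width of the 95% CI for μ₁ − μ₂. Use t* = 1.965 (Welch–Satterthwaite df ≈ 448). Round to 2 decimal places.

0.83

SE₁ = s₁/√n₁ = 4.5/√241 = 0.2899; SE₂ = 4.5/√215 = 0.3069.
Independent samples, unequal variances: SE_diff = √(SE₁² + SE₂²) = √(0.08404201 + 0.09418761) = 0.4222.
t* = 1.965, so margin of error = 1.965 × 0.4222 = 0.8296.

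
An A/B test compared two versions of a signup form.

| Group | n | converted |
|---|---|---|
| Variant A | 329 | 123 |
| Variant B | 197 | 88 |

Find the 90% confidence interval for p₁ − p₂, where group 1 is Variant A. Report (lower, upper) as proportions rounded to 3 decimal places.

First, p̂₁ = 123/329 = 0.3739; p̂₂ = 88/197 = 0.4467.
The two standard errors are √(0.3739×0.6261/329) = 0.02667 and √(0.4467×0.5533/197) = 0.03542.
Because the samples are independent, SE_diff = √(0.02667² + 0.03542²) = 0.04434.
Using z* = 1.645 for 90%, ME = 1.645 × 0.04434 = 0.07294.
p̂₁ − p̂₂ = -0.0728; interval -0.0728 ± 0.07294 gives (-0.146, 0.000).

(-0.146, 0.000)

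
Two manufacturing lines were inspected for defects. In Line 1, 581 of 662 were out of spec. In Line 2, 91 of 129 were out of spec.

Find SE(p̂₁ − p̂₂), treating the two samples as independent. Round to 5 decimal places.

0.04211

Sample proportions: 581/662 = 0.8776, 91/129 = 0.7054.
Each SE is √(p̂(1−p̂)/n): √(0.8776·0.1224/662) = 0.01274 and √(0.7054·0.2946/129) = 0.04014.
SE(p̂₁ − p̂₂) = √(SE₁² + SE₂²) = √(0.0001623076 + 0.0016112196) = 0.04211, since the two samples are independent.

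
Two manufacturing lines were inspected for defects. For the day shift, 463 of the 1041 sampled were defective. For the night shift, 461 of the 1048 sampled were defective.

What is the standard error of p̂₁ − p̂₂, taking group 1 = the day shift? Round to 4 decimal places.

First, p̂₁ = 463/1041 = 0.4448; p̂₂ = 461/1048 = 0.4399.
The two standard errors are √(0.4448×0.5552/1041) = 0.01540 and √(0.4399×0.5601/1048) = 0.01533.
Because the samples are independent, SE_diff = √(0.01540² + 0.01533²) = 0.02173.

0.0217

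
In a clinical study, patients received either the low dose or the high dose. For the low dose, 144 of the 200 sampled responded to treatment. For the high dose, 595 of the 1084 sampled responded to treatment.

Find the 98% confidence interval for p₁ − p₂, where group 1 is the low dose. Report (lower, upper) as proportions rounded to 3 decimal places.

(0.089, 0.253)

p̂₁ = 144/200 = 0.7200 and p̂₂ = 595/1084 = 0.5489.
SE₁ = √(p̂₁(1−p̂₁)/n₁) = √(0.7200·0.2800/200) = 0.03175; SE₂ = √(0.5489·0.4511/1084) = 0.01511.
Independent samples: SE of the difference = √(SE₁² + SE₂²) = √(0.0010080625 + 0.0002283121) = 0.03516.
z* for 98% confidence is 2.326, so the margin of error is 2.326 × 0.03516 = 0.08178.
Point estimate p̂₁ − p̂₂ = 0.7200 − 0.5489 = 0.1711.
0.1711 ± 0.08178 → (0.089, 0.253).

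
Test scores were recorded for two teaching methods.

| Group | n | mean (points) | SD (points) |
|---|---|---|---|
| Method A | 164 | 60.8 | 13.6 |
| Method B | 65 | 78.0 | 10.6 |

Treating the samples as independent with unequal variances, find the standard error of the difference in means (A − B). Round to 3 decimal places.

1.690

Per-group SEs: s₁/√n₁ = 13.6/√164 = 1.0620, s₂/√n₂ = 10.6/√65 = 1.3148.
Unpooled SE of the difference: √(1.127844 + 1.72869904) = 1.6901.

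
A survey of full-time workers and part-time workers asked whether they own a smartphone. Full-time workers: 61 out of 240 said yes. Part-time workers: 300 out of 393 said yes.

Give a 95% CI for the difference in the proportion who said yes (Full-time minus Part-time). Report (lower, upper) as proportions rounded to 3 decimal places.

p̂₁ = 61/240 = 0.2542 and p̂₂ = 300/393 = 0.7634.
SE₁ = √(p̂₁(1−p̂₁)/n₁) = √(0.2542·0.7458/240) = 0.02811; SE₂ = √(0.7634·0.2366/393) = 0.02144.
Independent samples: SE of the difference = √(SE₁² + SE₂²) = √(0.0007901721 + 0.0004596736) = 0.03535.
z* for 95% confidence is 1.960, so the margin of error is 1.960 × 0.03535 = 0.06929.
Point estimate p̂₁ − p̂₂ = 0.2542 − 0.7634 = -0.5092.
-0.5092 ± 0.06929 → (-0.578, -0.440).

(-0.578, -0.440)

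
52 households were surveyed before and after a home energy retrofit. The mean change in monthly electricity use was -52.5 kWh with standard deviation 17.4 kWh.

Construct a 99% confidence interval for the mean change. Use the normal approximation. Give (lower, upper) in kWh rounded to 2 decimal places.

Paired design: SE = s_d/√n = 17.4/√52 = 2.4129.
z* = 2.576; margin of error = 2.576 × 2.4129 = 6.2156.
-52.5 ± 6.2156 → (-58.72, -46.28).

(-58.72, -46.28)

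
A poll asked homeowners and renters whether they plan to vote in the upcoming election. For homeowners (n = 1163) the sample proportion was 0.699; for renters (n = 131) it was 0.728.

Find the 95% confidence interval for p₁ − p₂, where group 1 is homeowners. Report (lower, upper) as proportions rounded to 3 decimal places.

SE₁ = √(p̂₁(1−p̂₁)/n₁) = √(0.6990·0.3010/1163) = 0.01345; SE₂ = √(0.7280·0.2720/131) = 0.03888.
Independent samples: SE of the difference = √(SE₁² + SE₂²) = √(0.0001809025 + 0.0015116544) = 0.04114.
z* for 95% confidence is 1.960, so the margin of error is 1.960 × 0.04114 = 0.08063.
Point estimate p̂₁ − p̂₂ = 0.6990 − 0.7280 = -0.0290.
-0.0290 ± 0.08063 → (-0.110, 0.052).

(-0.110, 0.052)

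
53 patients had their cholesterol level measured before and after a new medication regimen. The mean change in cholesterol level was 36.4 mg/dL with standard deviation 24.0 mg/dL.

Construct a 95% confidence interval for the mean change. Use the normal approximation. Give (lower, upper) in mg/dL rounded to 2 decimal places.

Paired design: SE = s_d/√n = 24.0/√53 = 3.2967.
z* = 1.960; margin of error = 1.960 × 3.2967 = 6.4615.
36.4 ± 6.4615 → (29.94, 42.86).

(29.94, 42.86)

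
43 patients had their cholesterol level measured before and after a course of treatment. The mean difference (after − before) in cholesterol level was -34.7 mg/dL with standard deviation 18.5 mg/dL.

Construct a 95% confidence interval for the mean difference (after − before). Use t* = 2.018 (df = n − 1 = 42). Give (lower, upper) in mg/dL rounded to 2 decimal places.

This is a matched-pairs design, so SE = s_d/√n = 18.5/√43 = 2.8212.
Margin = 2.018 × 2.8212 = 5.6932; the interval is -34.7 ± 5.6932 = (-40.39, -29.01).

(-40.39, -29.01)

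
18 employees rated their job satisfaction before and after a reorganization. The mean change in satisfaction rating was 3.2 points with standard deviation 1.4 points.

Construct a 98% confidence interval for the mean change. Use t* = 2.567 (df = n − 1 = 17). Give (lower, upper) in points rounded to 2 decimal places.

Paired design: SE = s_d/√n = 1.4/√18 = 0.3300.
t* = 2.567; margin of error = 2.567 × 0.3300 = 0.8471.
3.2 ± 0.8471 → (2.35, 4.05).

(2.35, 4.05)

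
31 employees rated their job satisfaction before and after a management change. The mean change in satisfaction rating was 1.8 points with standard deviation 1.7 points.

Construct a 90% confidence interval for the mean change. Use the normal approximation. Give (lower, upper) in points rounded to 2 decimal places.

This is a matched-pairs design, so SE = s_d/√n = 1.7/√31 = 0.3053.
Margin = 1.645 × 0.3053 = 0.5022; the interval is 1.8 ± 0.5022 = (1.30, 2.30).

(1.30, 2.30)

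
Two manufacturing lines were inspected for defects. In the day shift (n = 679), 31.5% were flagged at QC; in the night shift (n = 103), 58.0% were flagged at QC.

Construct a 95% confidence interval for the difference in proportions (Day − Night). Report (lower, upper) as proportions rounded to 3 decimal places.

The two standard errors are √(0.3150×0.6850/679) = 0.01783 and √(0.5800×0.4200/103) = 0.04863.
Because the samples are independent, SE_diff = √(0.01783² + 0.04863²) = 0.05180.
Using z* = 1.960 for 95%, ME = 1.960 × 0.05180 = 0.10153.
p̂₁ − p̂₂ = -0.2650; interval -0.2650 ± 0.10153 gives (-0.367, -0.163).

(-0.367, -0.163)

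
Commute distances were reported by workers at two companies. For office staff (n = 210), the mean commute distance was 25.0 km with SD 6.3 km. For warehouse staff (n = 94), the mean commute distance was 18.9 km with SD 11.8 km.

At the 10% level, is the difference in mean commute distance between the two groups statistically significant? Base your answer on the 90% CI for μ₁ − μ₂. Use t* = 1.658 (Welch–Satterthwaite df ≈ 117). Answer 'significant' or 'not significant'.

Per-group SEs: s₁/√n₁ = 6.3/√210 = 0.4347, s₂/√n₂ = 11.8/√94 = 1.2171.
Unpooled SE of the difference: √(0.18896409 + 1.48133241) = 1.2924.
Margin of error = t* · SE = 1.658 × 1.2924 = 2.1428.
x̄₁ − x̄₂ = 25.0 − 18.9 = 6.1000.
CI: 6.1000 ± 2.1428 = (3.9572, 8.2428).
The interval (3.9572, 8.2428) does not contain 0, so the difference is significant.

significant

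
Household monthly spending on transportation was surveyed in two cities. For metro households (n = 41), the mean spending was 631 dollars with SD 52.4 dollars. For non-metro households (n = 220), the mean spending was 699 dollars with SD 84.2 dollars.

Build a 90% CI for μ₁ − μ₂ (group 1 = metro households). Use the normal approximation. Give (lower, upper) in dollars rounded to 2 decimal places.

(-84.38, -51.62)

SE₁ = s₁/√n₁ = 52.4/√41 = 8.1835; SE₂ = 84.2/√220 = 5.6768.
Independent samples, unequal variances: SE_diff = √(SE₁² + SE₂²) = √(66.96967225 + 32.22605824) = 9.9597.
z* = 1.645, so margin of error = 1.645 × 9.9597 = 16.3837.
Difference in means = 631 − 699 = -68.0000.
-68.0000 ± 16.3837 → (-84.38, -51.62).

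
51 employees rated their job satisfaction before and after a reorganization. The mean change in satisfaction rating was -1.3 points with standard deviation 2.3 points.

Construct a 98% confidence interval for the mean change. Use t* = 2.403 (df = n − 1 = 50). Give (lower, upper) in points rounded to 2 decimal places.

(-2.07, -0.53)

This is a matched-pairs design, so SE = s_d/√n = 2.3/√51 = 0.3221.
Margin = 2.403 × 0.3221 = 0.7740; the interval is -1.3 ± 0.7740 = (-2.07, -0.53).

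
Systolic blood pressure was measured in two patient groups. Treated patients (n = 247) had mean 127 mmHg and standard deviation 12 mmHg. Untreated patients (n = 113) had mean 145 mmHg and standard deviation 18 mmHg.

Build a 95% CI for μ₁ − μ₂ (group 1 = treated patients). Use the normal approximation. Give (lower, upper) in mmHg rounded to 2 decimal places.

Per-group SEs: s₁/√n₁ = 12/√247 = 0.7635, s₂/√n₂ = 18/√113 = 1.6933.
Unpooled SE of the difference: √(0.58293225 + 2.86726489) = 1.8575.
Margin of error = z* · SE = 1.960 × 1.8575 = 3.6407.
x̄₁ − x̄₂ = 127 − 145 = -18.0000.
CI: -18.0000 ± 3.6407 = (-21.64, -14.36).

(-21.64, -14.36)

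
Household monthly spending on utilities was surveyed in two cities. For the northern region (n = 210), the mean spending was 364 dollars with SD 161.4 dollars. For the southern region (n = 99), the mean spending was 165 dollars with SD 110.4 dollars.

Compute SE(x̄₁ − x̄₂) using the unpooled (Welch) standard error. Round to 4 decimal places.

Standard errors of each mean: 161.4/√210 = 11.1377 and 110.4/√99 = 11.0956.
SE(x̄₁ − x̄₂) = √(11.1377² + 11.0956²) = 15.7213 for independent samples with unequal variances.

15.7213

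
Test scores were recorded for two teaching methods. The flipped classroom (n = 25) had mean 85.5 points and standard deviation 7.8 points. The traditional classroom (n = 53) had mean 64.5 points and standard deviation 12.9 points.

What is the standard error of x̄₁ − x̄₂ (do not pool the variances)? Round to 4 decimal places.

2.3608

Per-group SEs: s₁/√n₁ = 7.8/√25 = 1.5600, s₂/√n₂ = 12.9/√53 = 1.7720.
Unpooled SE of the difference: √(2.4336 + 3.139984) = 2.3608.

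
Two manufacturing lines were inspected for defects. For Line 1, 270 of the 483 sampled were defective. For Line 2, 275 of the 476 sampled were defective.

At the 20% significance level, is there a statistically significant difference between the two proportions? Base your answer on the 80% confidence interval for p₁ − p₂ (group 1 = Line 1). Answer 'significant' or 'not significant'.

not significant

Sample proportions: 270/483 = 0.5590, 275/476 = 0.5777.
Each SE is √(p̂(1−p̂)/n): √(0.5590·0.4410/483) = 0.02259 and √(0.5777·0.4223/476) = 0.02264.
SE(p̂₁ − p̂₂) = √(SE₁² + SE₂²) = √(0.0005103081 + 0.0005125696) = 0.03198, since the two samples are independent.
At 80% confidence z* = 1.282; margin = 1.282 × 0.03198 = 0.04100.
The difference is 0.5590 − 0.5777 = -0.0187, so the interval is -0.0187 ± 0.04100 = (-0.05970, 0.02230).
The interval (-0.05970, 0.02230) contains 0, so the difference is not significant.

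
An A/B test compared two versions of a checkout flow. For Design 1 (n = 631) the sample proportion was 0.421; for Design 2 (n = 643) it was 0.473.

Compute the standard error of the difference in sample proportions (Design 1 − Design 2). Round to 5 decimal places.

SE₁ = √(p̂₁(1−p̂₁)/n₁) = √(0.4210·0.5790/631) = 0.01965; SE₂ = √(0.4730·0.5270/643) = 0.01969.
Independent samples: SE of the difference = √(SE₁² + SE₂²) = √(0.0003861225 + 0.0003876961) = 0.02782.

0.02782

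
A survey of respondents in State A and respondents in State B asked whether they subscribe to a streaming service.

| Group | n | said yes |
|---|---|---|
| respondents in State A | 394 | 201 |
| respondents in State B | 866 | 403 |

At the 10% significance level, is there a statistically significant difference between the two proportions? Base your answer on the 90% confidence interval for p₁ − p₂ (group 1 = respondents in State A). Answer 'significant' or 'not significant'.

not significant

Sample proportions: 201/394 = 0.5102, 403/866 = 0.4654.
Each SE is √(p̂(1−p̂)/n): √(0.5102·0.4898/394) = 0.02518 and √(0.4654·0.5346/866) = 0.01695.
SE(p̂₁ − p̂₂) = √(SE₁² + SE₂²) = √(0.0006340324 + 0.0002873025) = 0.03035, since the two samples are independent.
At 90% confidence z* = 1.645; margin = 1.645 × 0.03035 = 0.04993.
The difference is 0.5102 − 0.4654 = 0.0448, so the interval is 0.0448 ± 0.04993 = (-0.00513, 0.09473).
The interval (-0.00513, 0.09473) contains 0, so the difference is not significant.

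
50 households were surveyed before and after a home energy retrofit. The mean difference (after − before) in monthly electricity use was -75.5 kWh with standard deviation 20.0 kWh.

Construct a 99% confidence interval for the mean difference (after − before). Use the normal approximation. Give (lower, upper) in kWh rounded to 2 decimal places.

This is a matched-pairs design, so SE = s_d/√n = 20.0/√50 = 2.8284.
Margin = 2.576 × 2.8284 = 7.2860; the interval is -75.5 ± 7.2860 = (-82.79, -68.21).

(-82.79, -68.21)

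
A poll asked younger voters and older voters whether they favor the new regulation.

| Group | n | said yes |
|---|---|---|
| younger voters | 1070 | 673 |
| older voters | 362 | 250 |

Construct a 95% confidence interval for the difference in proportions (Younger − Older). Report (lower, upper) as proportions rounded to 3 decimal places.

p̂₁ = 673/1070 = 0.6290 and p̂₂ = 250/362 = 0.6906.
SE₁ = √(p̂₁(1−p̂₁)/n₁) = √(0.6290·0.3710/1070) = 0.01477; SE₂ = √(0.6906·0.3094/362) = 0.02430.
Independent samples: SE of the difference = √(SE₁² + SE₂²) = √(0.0002181529 + 0.00059049) = 0.02844.
z* for 95% confidence is 1.960, so the margin of error is 1.960 × 0.02844 = 0.05574.
Point estimate p̂₁ − p̂₂ = 0.6290 − 0.6906 = -0.0616.
-0.0616 ± 0.05574 → (-0.117, -0.006).

(-0.117, -0.006)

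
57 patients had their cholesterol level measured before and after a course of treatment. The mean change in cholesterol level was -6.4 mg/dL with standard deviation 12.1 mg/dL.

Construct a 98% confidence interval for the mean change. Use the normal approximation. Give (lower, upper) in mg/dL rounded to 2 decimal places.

This is a matched-pairs design, so SE = s_d/√n = 12.1/√57 = 1.6027.
Margin = 2.326 × 1.6027 = 3.7279; the interval is -6.4 ± 3.7279 = (-10.13, -2.67).

(-10.13, -2.67)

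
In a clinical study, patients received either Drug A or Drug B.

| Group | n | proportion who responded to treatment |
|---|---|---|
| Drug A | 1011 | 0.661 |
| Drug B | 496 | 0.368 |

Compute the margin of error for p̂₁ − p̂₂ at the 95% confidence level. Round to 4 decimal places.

0.0515

SE₁ = √(p̂₁(1−p̂₁)/n₁) = √(0.6610·0.3390/1011) = 0.01489; SE₂ = √(0.3680·0.6320/496) = 0.02165.
Independent samples: SE of the difference = √(SE₁² + SE₂²) = √(0.0002217121 + 0.0004687225) = 0.02628.
z* for 95% confidence is 1.960, so the margin of error is 1.960 × 0.02628 = 0.05151.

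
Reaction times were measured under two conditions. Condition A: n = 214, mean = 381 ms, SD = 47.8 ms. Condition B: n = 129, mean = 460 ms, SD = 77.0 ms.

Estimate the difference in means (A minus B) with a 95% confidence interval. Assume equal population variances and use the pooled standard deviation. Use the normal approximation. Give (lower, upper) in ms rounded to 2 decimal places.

s_p = √[((n₁−1)s₁² + (n₂−1)s₂²)/(n₁+n₂−2)] = √[(213·47.8² + 128·77.0²)/341] = 60.4379.
SE = 60.4379·√(1/214 + 1/129) = 6.7368.
With z* = 1.960, margin = 1.960 × 6.7368 = 13.2041.
x̄₁ − x̄₂ = 381 − 460 = -79.0000; interval -79.0000 ± 13.2041 = (-92.20, -65.80).

(-92.20, -65.80)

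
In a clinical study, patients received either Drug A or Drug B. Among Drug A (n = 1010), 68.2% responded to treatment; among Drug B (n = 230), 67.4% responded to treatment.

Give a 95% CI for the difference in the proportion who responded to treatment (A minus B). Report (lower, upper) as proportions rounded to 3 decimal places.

(-0.059, 0.075)

Each SE is √(p̂(1−p̂)/n): √(0.6820·0.3180/1010) = 0.01465 and √(0.6740·0.3260/230) = 0.03091.
SE(p̂₁ − p̂₂) = √(SE₁² + SE₂²) = √(0.0002146225 + 0.0009554281) = 0.03421, since the two samples are independent.
At 95% confidence z* = 1.960; margin = 1.960 × 0.03421 = 0.06705.
The difference is 0.6820 − 0.6740 = 0.0080, so the interval is 0.0080 ± 0.06705 = (-0.059, 0.075).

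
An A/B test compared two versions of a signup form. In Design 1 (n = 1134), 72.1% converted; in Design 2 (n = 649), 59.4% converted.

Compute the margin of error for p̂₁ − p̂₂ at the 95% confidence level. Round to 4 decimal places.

0.0459

The two standard errors are √(0.7210×0.2790/1134) = 0.01332 and √(0.5940×0.4060/649) = 0.01928.
Because the samples are independent, SE_diff = √(0.01332² + 0.01928²) = 0.02343.
Using z* = 1.960 for 95%, ME = 1.960 × 0.02343 = 0.04592.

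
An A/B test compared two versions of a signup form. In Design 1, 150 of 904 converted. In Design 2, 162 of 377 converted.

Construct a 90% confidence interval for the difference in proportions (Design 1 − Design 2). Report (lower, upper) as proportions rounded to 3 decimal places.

First, p̂₁ = 150/904 = 0.1659; p̂₂ = 162/377 = 0.4297.
The two standard errors are √(0.1659×0.8341/904) = 0.01237 and √(0.4297×0.5703/377) = 0.02550.
Because the samples are independent, SE_diff = √(0.01237² + 0.02550²) = 0.02834.
Using z* = 1.645 for 90%, ME = 1.645 × 0.02834 = 0.04662.
p̂₁ − p̂₂ = -0.2638; interval -0.2638 ± 0.04662 gives (-0.310, -0.217).

(-0.310, -0.217)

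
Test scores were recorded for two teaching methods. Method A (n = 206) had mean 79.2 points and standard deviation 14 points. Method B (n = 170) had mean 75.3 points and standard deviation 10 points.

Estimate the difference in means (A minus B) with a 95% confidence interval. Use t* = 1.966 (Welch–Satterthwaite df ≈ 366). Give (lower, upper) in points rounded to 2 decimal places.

(1.46, 6.34)

SE₁ = s₁/√n₁ = 14/√206 = 0.9754; SE₂ = 10/√170 = 0.7670.
Independent samples, unequal variances: SE_diff = √(SE₁² + SE₂²) = √(0.95140516 + 0.588289) = 1.2408.
t* = 1.966, so margin of error = 1.966 × 1.2408 = 2.4394.
Difference in means = 79.2 − 75.3 = 3.9000.
3.9000 ± 2.4394 → (1.46, 6.34).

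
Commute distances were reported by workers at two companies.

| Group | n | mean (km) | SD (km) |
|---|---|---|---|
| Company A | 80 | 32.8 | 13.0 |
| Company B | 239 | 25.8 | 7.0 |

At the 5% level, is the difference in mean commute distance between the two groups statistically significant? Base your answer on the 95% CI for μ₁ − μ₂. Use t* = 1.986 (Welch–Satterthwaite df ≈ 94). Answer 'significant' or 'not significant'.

significant

Per-group SEs: s₁/√n₁ = 13.0/√80 = 1.4534, s₂/√n₂ = 7.0/√239 = 0.4528.
Unpooled SE of the difference: √(2.11237156 + 0.20502784) = 1.5223.
Margin of error = t* · SE = 1.986 × 1.5223 = 3.0233.
x̄₁ − x̄₂ = 32.8 − 25.8 = 7.0000.
CI: 7.0000 ± 3.0233 = (3.9767, 10.0233).
The interval (3.9767, 10.0233) does not contain 0, so the difference is significant.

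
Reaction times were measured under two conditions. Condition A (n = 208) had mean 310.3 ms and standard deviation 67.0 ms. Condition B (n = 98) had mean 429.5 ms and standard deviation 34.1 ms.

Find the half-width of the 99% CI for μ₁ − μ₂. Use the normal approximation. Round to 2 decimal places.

Standard errors of each mean: 67.0/√208 = 4.6456 and 34.1/√98 = 3.4446.
SE(x̄₁ − x̄₂) = √(4.6456² + 3.4446²) = 5.7833 for independent samples with unequal variances.
With z* = 2.576, the margin is 2.576 × 5.7833 = 14.8978.

14.90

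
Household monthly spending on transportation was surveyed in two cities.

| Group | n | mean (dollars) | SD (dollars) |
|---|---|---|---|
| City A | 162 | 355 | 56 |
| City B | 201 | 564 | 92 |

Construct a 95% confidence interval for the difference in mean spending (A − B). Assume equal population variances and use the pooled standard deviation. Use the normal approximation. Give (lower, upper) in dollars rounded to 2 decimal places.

(-225.15, -192.85)

s_p = √[((n₁−1)s₁² + (n₂−1)s₂²)/(n₁+n₂−2)] = √[(161·56² + 200·92²)/361] = 78.0244.
SE = 78.0244·√(1/162 + 1/201) = 8.2381.
With z* = 1.960, margin = 1.960 × 8.2381 = 16.1467.
x̄₁ − x̄₂ = 355 − 564 = -209.0000; interval -209.0000 ± 16.1467 = (-225.15, -192.85).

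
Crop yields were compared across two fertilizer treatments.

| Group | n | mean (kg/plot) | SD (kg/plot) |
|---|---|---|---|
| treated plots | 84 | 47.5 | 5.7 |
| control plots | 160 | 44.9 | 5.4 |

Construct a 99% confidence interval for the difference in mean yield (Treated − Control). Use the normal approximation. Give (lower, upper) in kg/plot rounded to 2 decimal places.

(0.66, 4.54)

SE₁ = s₁/√n₁ = 5.7/√84 = 0.6219; SE₂ = 5.4/√160 = 0.4269.
Independent samples, unequal variances: SE_diff = √(SE₁² + SE₂²) = √(0.38675961 + 0.18224361) = 0.7543.
z* = 2.576, so margin of error = 2.576 × 0.7543 = 1.9431.
Difference in means = 47.5 − 44.9 = 2.6000.
2.6000 ± 1.9431 → (0.66, 4.54).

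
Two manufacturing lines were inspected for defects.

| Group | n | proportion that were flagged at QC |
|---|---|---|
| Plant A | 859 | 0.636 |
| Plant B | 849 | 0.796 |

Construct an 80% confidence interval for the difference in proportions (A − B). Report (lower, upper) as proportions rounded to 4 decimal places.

The two standard errors are √(0.6360×0.3640/859) = 0.01642 and √(0.7960×0.2040/849) = 0.01383.
Because the samples are independent, SE_diff = √(0.01642² + 0.01383²) = 0.02147.
Using z* = 1.282 for 80%, ME = 1.282 × 0.02147 = 0.02752.
p̂₁ − p̂₂ = -0.1600; interval -0.1600 ± 0.02752 gives (-0.1875, -0.1325).

(-0.1875, -0.1325)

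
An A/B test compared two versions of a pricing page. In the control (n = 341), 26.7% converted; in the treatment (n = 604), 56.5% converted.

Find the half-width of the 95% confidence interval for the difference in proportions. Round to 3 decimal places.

SE₁ = √(p̂₁(1−p̂₁)/n₁) = √(0.2670·0.7330/341) = 0.02396; SE₂ = √(0.5650·0.4350/604) = 0.02017.
Independent samples: SE of the difference = √(SE₁² + SE₂²) = √(0.0005740816 + 0.0004068289) = 0.03132.
z* for 95% confidence is 1.960, so the margin of error is 1.960 × 0.03132 = 0.06139.

0.061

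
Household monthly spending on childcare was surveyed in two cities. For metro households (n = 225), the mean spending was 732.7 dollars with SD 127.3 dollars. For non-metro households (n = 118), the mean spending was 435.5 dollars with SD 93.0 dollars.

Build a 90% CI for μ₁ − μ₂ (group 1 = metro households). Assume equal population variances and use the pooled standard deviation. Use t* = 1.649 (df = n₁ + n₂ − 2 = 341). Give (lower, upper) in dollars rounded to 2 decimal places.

(275.33, 319.07)

Pooled variance s_p² = [224·127.3² + 117·93.0²] / (225+118−2) = 13612.6626, so s_p = 116.6733.
SE_diff = s_p·√(1/n₁ + 1/n₂) = 116.6733·√(1/225 + 1/118) = 13.2613.
t* = 1.649; margin = 1.649 × 13.2613 = 21.8679.
Difference = 732.7 − 435.5 = 297.2000.
297.2000 ± 21.8679 → (275.33, 319.07).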